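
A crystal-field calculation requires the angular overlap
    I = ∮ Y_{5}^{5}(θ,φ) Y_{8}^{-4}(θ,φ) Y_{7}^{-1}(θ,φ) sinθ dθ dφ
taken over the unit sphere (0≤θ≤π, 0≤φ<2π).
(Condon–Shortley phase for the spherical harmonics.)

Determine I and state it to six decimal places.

m-sum 0 ✓  L=20 even ✓  3≤7≤13 ✓
Π(2lᵢ+1) = 11×17×15 = 2805
triangle coeff Δ(5,8,7) = 1/814773960
Σ_t [1,5]: t=1:−1/87091200 t=2:+1/4976640 t=3:−1/2073600 t=4:+1/4976640 t=5:−1/87091200 = -1/9676800
(3j)²=360/46189 [(5 8 7; 0 0 0)], sign=+1
Σ_t [0,0]: t=0:+1/298598400 = 1/298598400
(3j)²=70/4199 [(5 8 7; 5 -4 -1)], sign=+1
⇒ 4πI² = 378000/1037153
I = (+1)√(378000/1037153/(4π)) = 0.17030192

0.170302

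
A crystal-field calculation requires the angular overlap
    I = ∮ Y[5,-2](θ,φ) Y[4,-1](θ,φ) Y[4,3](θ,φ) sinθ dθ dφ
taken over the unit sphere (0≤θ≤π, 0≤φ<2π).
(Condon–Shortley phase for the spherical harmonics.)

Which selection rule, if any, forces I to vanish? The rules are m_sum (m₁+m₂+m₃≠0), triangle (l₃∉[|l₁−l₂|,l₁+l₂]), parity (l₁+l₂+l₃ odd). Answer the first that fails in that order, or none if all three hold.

parity

azimuthal sum: -2 − 1 + 3 = 0  ✓
1 ≤ 4 ≤ 9 (triangle on l)  ✓
L = 5 + 4 + 4 = 13 (odd)  ✗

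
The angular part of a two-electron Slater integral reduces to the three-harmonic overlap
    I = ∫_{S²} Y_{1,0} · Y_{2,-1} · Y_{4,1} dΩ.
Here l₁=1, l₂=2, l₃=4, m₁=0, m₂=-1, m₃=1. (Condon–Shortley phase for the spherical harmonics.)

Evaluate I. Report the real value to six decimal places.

0.000000

triangle: need 1≤l₃≤3, have 4; I=0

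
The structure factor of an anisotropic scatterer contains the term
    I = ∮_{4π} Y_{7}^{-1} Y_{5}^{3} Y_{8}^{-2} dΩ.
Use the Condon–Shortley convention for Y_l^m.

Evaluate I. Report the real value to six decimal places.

Rules hold: Σm=0, L=20 even, 2≤8≤12.
N = 15·11·17 = 2805
Δ = 4!·10!·6!/21! = 1/814773960
Racah Σ t=0..4: t=0:+1/87091200 t=1:−1/4976640 t=2:+1/2073600 t=3:−1/4976640 t=4:+1/87091200 = 1/9676800
⇒ 3j(7 5 8; 0 0 0)² = 360/46189, sgn +1
Racah Σ t=2..4: t=2:+1/49766400 t=3:−1/10368000 t=4:+1/19906560 = -13/497664000
⇒ 3j(7 5 8; -1 3 -2)² = 91/17765, sgn -1
4πI² = N·(3j₀)²·(3jₘ)² = 7560/67507
I = -1·√(0.111988/4π) = -0.09440208

-0.094402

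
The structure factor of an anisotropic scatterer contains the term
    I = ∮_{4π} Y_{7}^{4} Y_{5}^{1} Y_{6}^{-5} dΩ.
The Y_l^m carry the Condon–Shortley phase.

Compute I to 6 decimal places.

m-sum 0 ✓  L=18 even ✓  2≤6≤12 ✓
Π(2lᵢ+1) = 15×11×13 = 2145
triangle coeff Δ(7,5,6) = 1/174594420
Σ_t [1,5]: t=1:−1/4147200 t=2:+1/207360 t=3:−1/82944 t=4:+1/207360 t=5:−1/4147200 = -1/345600
(3j)²=420/46189 [(7 5 6; 0 0 0)], sign=-1
Σ_t [2,3]: t=2:+1/5806080 t=3:−1/8709120 = 1/17418240
(3j)²=275/88179 [(7 5 6; 4 1 -5)], sign=-1
⇒ 4πI² = 82500/1356277
I = (+1)√(82500/1356277/(4π)) = 0.06957414

0.069574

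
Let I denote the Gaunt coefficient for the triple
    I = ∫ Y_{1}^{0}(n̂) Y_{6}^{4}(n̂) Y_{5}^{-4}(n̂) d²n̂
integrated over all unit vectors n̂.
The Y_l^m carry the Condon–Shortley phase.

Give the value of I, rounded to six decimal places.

Rules hold: Σm=0, L=12 even, 5≤5≤7.
N = 3·13·11 = 429
Δ = 2!·0!·10!/13! = 1/858
Racah Σ t=1..1: t=1:−1/14400 = -1/14400
⇒ 3j(1 6 5; 0 0 0)² = 6/143, sgn +1
Racah Σ t=1..1: t=1:−1/362880 = -1/362880
⇒ 3j(1 6 5; 0 4 -4)² = 10/429, sgn +1
4πI² = N·(3j₀)²·(3jₘ)² = 60/143
I = +1·√(0.41958/4π) = 0.18272698

0.182727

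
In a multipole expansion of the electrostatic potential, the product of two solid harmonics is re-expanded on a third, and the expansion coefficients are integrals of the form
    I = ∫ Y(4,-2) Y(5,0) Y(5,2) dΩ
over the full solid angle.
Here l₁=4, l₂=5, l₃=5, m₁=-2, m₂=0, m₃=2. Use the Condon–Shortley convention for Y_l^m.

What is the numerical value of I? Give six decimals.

Rules hold: Σm=0, L=14 even, 1≤5≤9.
N = 9·11·11 = 1089
Δ = 4!·4!·6!/15! = 1/3153150
Racah Σ t=0..4: t=0:+1/69120 t=1:−1/1728 t=2:+1/576 t=3:−1/1728 t=4:+1/69120 = 7/11520
⇒ 3j(4 5 5; 0 0 0)² = 2/143, sgn -1
Racah Σ t=2..4: t=2:+1/3456 t=3:−1/1728 t=4:+1/11520 = -7/34560
⇒ 3j(4 5 5; -2 0 2)² = 7/858, sgn +1
4πI² = N·(3j₀)²·(3jₘ)² = 21/169
I = -1·√(0.12426/4π) = -0.09944006

-0.099440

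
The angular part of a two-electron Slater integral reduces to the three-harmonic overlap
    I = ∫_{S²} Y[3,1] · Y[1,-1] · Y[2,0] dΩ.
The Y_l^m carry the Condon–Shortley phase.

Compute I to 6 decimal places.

-0.202301

Checks pass: Σm=0; 6 even; l₃=2∈[2,4].
(2·3+1)(2·1+1)(2·2+1) = 105
Δ: 2! 4! 0! / 7! → 1/105
sum: t=1:−1/4 = -1/4
3j²(3 1 2; 0 0 0) = Δ·Π!·Σ² = 3/35  (sign -1)
sum: t=0:+1/8 = 1/8
3j²(3 1 2; 1 -1 0) = Δ·Π!·Σ² = 2/35  (sign +1)
combine: 4πI² = 105·3/35·2/35 = 18/35
take √, sign -1: I = -0.20230066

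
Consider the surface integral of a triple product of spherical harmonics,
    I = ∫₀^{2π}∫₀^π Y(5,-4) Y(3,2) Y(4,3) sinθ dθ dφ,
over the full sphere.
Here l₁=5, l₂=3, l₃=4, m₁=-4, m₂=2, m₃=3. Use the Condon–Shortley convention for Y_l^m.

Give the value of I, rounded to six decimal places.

0.000000

-4 + 2 + 3 = 1 ≠ 0: azimuthal integral kills it; I = 0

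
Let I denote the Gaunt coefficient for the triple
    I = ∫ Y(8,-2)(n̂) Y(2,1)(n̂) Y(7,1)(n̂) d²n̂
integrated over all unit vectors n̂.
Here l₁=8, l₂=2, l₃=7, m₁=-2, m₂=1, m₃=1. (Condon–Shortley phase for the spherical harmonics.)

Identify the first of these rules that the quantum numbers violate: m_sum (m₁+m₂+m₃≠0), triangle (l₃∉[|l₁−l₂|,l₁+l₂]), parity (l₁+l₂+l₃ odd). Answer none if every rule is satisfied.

m₁+m₂+m₃ = -2 + 1 + 1 = 0  ✓
triangle: |8−2|=6 ≤ l₃=7 ≤ 8+2=10  ✓
parity: l₁+l₂+l₃ = 17 is odd  ✗

parity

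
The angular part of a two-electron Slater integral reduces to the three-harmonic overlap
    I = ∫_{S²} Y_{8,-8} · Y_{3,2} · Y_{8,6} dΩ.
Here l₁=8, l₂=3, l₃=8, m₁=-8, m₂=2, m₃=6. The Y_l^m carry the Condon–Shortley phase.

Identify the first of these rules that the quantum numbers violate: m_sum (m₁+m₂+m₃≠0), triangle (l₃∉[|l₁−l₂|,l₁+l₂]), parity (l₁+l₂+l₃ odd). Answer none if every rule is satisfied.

azimuthal sum: -8 + 2 + 6 = 0  ✓
5 ≤ 8 ≤ 11 (triangle on l)  ✓
L = 8 + 3 + 8 = 19 (odd)  ✗

parity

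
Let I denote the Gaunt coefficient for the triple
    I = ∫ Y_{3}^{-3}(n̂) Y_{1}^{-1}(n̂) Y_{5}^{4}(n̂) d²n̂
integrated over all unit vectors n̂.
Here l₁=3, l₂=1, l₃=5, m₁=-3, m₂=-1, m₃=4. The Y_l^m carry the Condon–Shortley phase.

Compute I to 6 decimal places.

0.000000

l₃=5 ∉ [2,4] — triangle fails ⇒ I = 0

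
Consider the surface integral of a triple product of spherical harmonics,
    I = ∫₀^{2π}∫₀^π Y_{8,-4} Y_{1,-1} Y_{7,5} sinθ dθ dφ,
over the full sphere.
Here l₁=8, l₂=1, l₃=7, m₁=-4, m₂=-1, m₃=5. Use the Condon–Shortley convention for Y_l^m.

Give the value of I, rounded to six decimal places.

m-sum 0 ✓  L=16 even ✓  7≤7≤9 ✓
Π(2lᵢ+1) = 17×3×15 = 765
triangle coeff Δ(8,1,7) = 1/2040
Σ_t [1,1]: t=1:−1/25401600 = -1/25401600
(3j)²=8/255 [(8 1 7; 0 0 0)], sign=+1
Σ_t [0,0]: t=0:+1/1916006400 = 1/1916006400
(3j)²=1/340 [(8 1 7; -4 -1 5)], sign=+1
⇒ 4πI² = 6/85
I = (+1)√(6/85/(4π)) = 0.07494820

0.074948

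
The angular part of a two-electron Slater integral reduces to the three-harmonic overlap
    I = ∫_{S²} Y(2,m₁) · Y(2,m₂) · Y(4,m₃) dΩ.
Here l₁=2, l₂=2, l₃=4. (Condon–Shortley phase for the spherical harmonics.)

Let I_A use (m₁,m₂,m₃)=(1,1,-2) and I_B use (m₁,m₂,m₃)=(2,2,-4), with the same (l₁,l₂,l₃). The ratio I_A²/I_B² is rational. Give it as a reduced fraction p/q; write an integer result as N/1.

Shared (l₁,l₂,l₃)=(2,2,4): N and (l;000)² cancel in I_A²/I_B².
A: Δ = 0!·4!·4!/9! = 1/630; Racah Σ t=0..0: t=0:+1/36 = 1/36; ⇒ 3j(2 2 4; 1 1 -2)² = 4/63, sgn +1
B: Δ = 0!·4!·4!/9! = 1/630; Racah Σ t=0..0: t=0:+1/576 = 1/576; ⇒ 3j(2 2 4; 2 2 -4)² = 1/9, sgn +1
I_A²/I_B² = (4/63)/(1/9) = 4/7

4/7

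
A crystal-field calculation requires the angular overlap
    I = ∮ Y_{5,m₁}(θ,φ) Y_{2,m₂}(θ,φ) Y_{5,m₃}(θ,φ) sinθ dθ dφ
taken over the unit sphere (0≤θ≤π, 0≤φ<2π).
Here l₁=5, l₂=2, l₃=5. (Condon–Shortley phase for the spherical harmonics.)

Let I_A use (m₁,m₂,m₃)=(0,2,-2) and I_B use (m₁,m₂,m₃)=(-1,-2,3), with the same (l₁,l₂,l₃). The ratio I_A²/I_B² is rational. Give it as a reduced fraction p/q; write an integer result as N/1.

5/4

l's match ⇒ only the (l;m) 3-j factors differ between A and B.
A: triangle coeff Δ(5,2,5) = 1/38610; Σ_t [2,2]: t=2:+1/2880 = 1/2880; (3j)²=14/429 [(5 2 5; 0 2 -2)], sign=-1
B: triangle coeff Δ(5,2,5) = 1/38610; Σ_t [0,0]: t=0:+1/5760 = 1/5760; (3j)²=56/2145 [(5 2 5; -1 -2 3)], sign=+1
I_A²/I_B² = (14/429)/(56/2145) = 5/4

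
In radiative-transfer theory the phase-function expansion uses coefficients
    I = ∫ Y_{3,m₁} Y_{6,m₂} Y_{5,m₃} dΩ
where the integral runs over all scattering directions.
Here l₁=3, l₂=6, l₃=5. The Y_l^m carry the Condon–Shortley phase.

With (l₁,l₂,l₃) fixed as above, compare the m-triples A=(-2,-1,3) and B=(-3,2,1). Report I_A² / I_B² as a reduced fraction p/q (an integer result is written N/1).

Same 3,6,5: normalisation and zero-m 3j drop out of the ratio.
A: Δ: 4! 2! 8! / 15! → 1/675675; sum: t=3:−1/17280 t=4:+1/120960 = -1/20160; 3j²(3 6 5; -2 -1 3) = Δ·Π!·Σ² = 64/3003  (sign -1)
B: Δ: 4! 2! 8! / 15! → 1/675675; sum: t=4:+1/27648 = 1/27648; 3j²(3 6 5; -3 2 1) = Δ·Π!·Σ² = 10/429  (sign +1)
I_A²/I_B² = (64/3003)/(10/429) = 32/35

32/35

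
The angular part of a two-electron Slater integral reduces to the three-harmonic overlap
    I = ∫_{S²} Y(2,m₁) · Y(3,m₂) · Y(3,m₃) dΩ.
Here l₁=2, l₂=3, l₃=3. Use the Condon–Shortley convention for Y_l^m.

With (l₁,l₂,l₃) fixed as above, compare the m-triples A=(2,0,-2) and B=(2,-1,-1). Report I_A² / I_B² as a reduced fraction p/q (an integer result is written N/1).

5/6

Shared (l₁,l₂,l₃)=(2,3,3): N and (l;000)² cancel in I_A²/I_B².
A: Δ = 2!·2!·4!/9! = 1/3780; Racah Σ t=0..0: t=0:+1/24 = 1/24; ⇒ 3j(2 3 3; 2 0 -2)² = 1/21, sgn -1
B: Δ = 2!·2!·4!/9! = 1/3780; Racah Σ t=0..0: t=0:+1/16 = 1/16; ⇒ 3j(2 3 3; 2 -1 -1)² = 2/35, sgn +1
I_A²/I_B² = (1/21)/(2/35) = 5/6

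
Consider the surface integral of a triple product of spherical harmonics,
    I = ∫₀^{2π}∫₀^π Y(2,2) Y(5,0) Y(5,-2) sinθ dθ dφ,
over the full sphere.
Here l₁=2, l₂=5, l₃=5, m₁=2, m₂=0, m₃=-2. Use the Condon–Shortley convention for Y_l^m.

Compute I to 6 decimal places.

Checks pass: Σm=0; 12 even; l₃=5∈[3,7].
(2·2+1)(2·5+1)(2·5+1) = 605
Δ: 2! 2! 8! / 13! → 1/38610
sum: t=0:+1/2880 t=1:−1/576 t=2:+1/2880 = -1/960
3j²(2 5 5; 0 0 0) = Δ·Π!·Σ² = 10/429  (sign +1)
sum: t=0:+1/2880 = 1/2880
3j²(2 5 5; 2 0 -2) = Δ·Π!·Σ² = 14/429  (sign -1)
combine: 4πI² = 605·10/429·14/429 = 700/1521
take √, sign -1: I = -0.19137248

-0.191372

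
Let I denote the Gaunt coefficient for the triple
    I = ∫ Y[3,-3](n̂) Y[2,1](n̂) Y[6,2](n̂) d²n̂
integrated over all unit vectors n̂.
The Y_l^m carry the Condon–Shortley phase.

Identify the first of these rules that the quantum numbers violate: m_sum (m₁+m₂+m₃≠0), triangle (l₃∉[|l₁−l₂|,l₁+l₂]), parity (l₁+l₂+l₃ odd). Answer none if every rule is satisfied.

azimuthal sum: -3 + 1 + 2 = 0  ✓
1 ≤ 6 ≤ 5 (triangle on l)  ✗
L = 3 + 2 + 6 = 11 (odd)

triangle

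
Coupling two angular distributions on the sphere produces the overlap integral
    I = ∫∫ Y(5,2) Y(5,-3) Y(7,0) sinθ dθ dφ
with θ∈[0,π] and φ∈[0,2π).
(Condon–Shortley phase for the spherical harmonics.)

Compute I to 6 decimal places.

m-sum = 2 − 3 + 0 = -1 ≠ 0 ⇒ I = 0

0.000000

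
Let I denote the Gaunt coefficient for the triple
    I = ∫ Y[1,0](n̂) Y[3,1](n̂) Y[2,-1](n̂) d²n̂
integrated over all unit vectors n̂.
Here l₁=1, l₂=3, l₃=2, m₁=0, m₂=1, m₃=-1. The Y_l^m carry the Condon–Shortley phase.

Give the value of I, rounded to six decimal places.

-0.233597

Rules hold: Σm=0, L=6 even, 2≤2≤4.
N = 3·7·5 = 105
Δ = 2!·0!·4!/7! = 1/105
Racah Σ t=1..1: t=1:−1/4 = -1/4
⇒ 3j(1 3 2; 0 0 0)² = 3/35, sgn -1
Racah Σ t=1..1: t=1:−1/6 = -1/6
⇒ 3j(1 3 2; 0 1 -1)² = 8/105, sgn +1
4πI² = N·(3j₀)²·(3jₘ)² = 24/35
I = -1·√(0.685714/4π) = -0.23359668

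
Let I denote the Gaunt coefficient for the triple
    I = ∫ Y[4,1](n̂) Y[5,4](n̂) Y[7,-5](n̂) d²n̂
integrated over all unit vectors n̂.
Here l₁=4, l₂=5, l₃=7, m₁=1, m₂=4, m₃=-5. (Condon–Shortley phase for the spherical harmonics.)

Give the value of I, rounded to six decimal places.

0.077064

Checks pass: Σm=0; 16 even; l₃=7∈[1,9].
(2·4+1)(2·5+1)(2·7+1) = 1485
Δ: 2! 6! 8! / 17! → 1/6126120
sum: t=0:+1/69120 t=1:−1/20736 t=2:+1/69120 = -1/51840
3j²(4 5 7; 0 0 0) = Δ·Π!·Σ² = 280/21879  (sign +1)
sum: t=1:−1/1935360 t=2:+1/1209600 = 1/3225600
3j²(4 5 7; 1 4 -5) = Δ·Π!·Σ² = 243/61880  (sign +1)
combine: 4πI² = 1485·280/21879·243/61880 = 3645/48841
take √, sign +1: I = 0.07706400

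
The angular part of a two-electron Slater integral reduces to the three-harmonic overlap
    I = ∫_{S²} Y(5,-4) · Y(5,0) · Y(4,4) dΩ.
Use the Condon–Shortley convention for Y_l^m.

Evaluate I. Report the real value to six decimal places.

Checks pass: Σm=0; 14 even; l₃=4∈[0,10].
(2·5+1)(2·5+1)(2·4+1) = 1089
Δ: 6! 4! 4! / 15! → 1/3153150
sum: t=1:−1/69120 t=2:+1/1728 t=3:−1/576 t=4:+1/1728 t=5:−1/69120 = -7/11520
3j²(5 5 4; 0 0 0) = Δ·Π!·Σ² = 2/143  (sign -1)
sum: t=5:−1/69120 = -1/69120
3j²(5 5 4; -4 0 4) = Δ·Π!·Σ² = 2/143  (sign -1)
combine: 4πI² = 1089·2/143·2/143 = 36/169
take √, sign +1: I = 0.13019760

0.130198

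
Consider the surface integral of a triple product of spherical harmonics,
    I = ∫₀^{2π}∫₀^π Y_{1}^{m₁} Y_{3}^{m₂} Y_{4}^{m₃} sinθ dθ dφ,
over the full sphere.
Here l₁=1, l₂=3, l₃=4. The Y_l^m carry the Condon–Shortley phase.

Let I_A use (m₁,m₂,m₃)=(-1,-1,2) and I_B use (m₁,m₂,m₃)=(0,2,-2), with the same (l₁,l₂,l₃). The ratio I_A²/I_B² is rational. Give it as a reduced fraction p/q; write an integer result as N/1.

Shared (l₁,l₂,l₃)=(1,3,4): N and (l;000)² cancel in I_A²/I_B².
A: Δ = 0!·2!·6!/9! = 1/252; Racah Σ t=0..0: t=0:+1/96 = 1/96; ⇒ 3j(1 3 4; -1 -1 2)² = 5/84, sgn +1
B: Δ = 0!·2!·6!/9! = 1/252; Racah Σ t=0..0: t=0:+1/120 = 1/120; ⇒ 3j(1 3 4; 0 2 -2)² = 1/21, sgn +1
I_A²/I_B² = (5/84)/(1/21) = 5/4

5/4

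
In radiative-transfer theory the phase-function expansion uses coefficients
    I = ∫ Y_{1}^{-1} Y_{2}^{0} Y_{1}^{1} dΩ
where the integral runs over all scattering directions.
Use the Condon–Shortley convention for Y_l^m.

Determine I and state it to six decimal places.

m-sum 0 ✓  L=4 even ✓  1≤1≤3 ✓
Π(2lᵢ+1) = 3×5×3 = 45
triangle coeff Δ(1,2,1) = 1/30
Σ_t [1,1]: t=1:−1/1 = -1/1
(3j)²=2/15 [(1 2 1; 0 0 0)], sign=+1
Σ_t [2,2]: t=2:+1/4 = 1/4
(3j)²=1/30 [(1 2 1; -1 0 1)], sign=+1
⇒ 4πI² = 1/5
I = (+1)√(1/5/(4π)) = 0.12615663

0.126157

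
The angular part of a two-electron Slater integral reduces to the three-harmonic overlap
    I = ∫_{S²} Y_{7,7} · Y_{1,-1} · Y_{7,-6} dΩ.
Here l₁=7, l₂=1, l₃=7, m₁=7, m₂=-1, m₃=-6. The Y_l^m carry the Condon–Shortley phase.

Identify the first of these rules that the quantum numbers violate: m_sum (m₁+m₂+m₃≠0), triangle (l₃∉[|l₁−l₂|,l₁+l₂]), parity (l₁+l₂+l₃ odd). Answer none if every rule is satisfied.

parity

azimuthal sum: 7 − 1 − 6 = 0  ✓
6 ≤ 7 ≤ 8 (triangle on l)  ✓
L = 7 + 1 + 7 = 15 (odd)  ✗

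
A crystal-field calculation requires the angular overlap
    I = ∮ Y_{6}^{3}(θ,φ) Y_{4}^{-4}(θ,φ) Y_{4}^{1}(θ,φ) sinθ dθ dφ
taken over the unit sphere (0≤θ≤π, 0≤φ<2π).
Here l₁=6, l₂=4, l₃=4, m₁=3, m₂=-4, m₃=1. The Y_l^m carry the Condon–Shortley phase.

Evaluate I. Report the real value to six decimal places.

0.155830

m-sum 0 ✓  L=14 even ✓  2≤4≤10 ✓
Π(2lᵢ+1) = 13×9×9 = 1053
triangle coeff Δ(6,4,4) = 1/1261260
Σ_t [2,4]: t=2:+1/4608 t=3:−1/1296 t=4:+1/4608 = -7/20736
(3j)²=20/1287 [(6 4 4; 0 0 0)], sign=-1
Σ_t [0,0]: t=0:+1/51840 = 1/51840
(3j)²=8/429 [(6 4 4; 3 -4 1)], sign=-1
⇒ 4πI² = 480/1573
I = (+1)√(480/1573/(4π)) = 0.15583009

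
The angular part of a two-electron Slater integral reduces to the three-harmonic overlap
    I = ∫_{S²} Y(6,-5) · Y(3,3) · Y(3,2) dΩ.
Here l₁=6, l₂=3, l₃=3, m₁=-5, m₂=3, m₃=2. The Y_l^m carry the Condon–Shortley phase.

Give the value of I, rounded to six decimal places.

-0.254801

m-sum 0 ✓  L=12 even ✓  3≤3≤9 ✓
Π(2lᵢ+1) = 13×7×7 = 637
triangle coeff Δ(6,3,3) = 1/12012
Σ_t [3,3]: t=3:−1/1296 = -1/1296
(3j)²=100/3003 [(6 3 3; 0 0 0)], sign=+1
Σ_t [6,6]: t=6:+1/86400 = 1/86400
(3j)²=1/26 [(6 3 3; -5 3 2)], sign=-1
⇒ 4πI² = 350/429
I = (-1)√(350/429/(4π)) = -0.25480060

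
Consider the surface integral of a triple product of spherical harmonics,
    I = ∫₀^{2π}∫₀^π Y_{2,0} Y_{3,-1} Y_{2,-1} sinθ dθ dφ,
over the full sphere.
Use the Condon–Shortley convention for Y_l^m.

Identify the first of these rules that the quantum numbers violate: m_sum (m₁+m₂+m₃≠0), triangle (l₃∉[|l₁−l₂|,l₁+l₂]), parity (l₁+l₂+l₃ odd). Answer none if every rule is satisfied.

azimuthal sum: 0 − 1 − 1 = -2  ✗
1 ≤ 2 ≤ 5 (triangle on l)
L = 2 + 3 + 2 = 7 (odd)

m_sum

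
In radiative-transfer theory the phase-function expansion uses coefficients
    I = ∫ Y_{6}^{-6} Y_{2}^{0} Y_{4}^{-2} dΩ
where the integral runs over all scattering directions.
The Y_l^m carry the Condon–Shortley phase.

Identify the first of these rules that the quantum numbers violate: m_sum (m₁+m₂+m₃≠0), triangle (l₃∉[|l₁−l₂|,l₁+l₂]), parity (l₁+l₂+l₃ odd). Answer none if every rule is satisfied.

m_sum

Σmᵢ = -8  ✗
l₃∈[|l₁−l₂|,l₁+l₂]=[4,8], have l₃=4
Σlᵢ = 12 ⇒ even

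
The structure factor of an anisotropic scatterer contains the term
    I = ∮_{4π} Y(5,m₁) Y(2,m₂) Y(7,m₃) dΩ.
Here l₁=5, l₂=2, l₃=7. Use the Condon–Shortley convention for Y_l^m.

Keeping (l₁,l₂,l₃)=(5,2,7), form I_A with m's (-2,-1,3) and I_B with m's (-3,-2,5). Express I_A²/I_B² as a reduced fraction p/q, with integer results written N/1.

Same 5,2,7: normalisation and zero-m 3j drop out of the ratio.
A: Δ: 0! 10! 4! / 15! → 1/15015; sum: t=0:+1/181440 = 1/181440; 3j²(5 2 7; -2 -1 3) = Δ·Π!·Σ² = 32/1001  (sign +1)
B: Δ: 0! 10! 4! / 15! → 1/15015; sum: t=0:+1/1935360 = 1/1935360; 3j²(5 2 7; -3 -2 5) = Δ·Π!·Σ² = 3/91  (sign +1)
I_A²/I_B² = (32/1001)/(3/91) = 32/33

32/33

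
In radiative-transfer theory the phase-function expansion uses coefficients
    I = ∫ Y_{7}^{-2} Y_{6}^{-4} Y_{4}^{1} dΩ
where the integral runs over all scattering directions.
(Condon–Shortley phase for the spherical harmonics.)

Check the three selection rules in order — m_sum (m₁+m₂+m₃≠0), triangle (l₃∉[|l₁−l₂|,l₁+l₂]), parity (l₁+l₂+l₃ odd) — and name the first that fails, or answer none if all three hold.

Σmᵢ = -5  ✗
l₃∈[|l₁−l₂|,l₁+l₂]=[1,13], have l₃=4
Σlᵢ = 17 ⇒ odd

m_sum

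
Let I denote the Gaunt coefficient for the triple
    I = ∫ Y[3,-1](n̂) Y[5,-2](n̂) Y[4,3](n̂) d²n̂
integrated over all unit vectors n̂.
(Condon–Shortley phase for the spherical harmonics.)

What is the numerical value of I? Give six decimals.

Checks pass: Σm=0; 12 even; l₃=4∈[2,8].
(2·3+1)(2·5+1)(2·4+1) = 693
Δ: 4! 2! 6! / 13! → 1/180180
sum: t=1:−1/576 t=2:+1/144 t=3:−1/576 = 1/288
3j²(3 5 4; 0 0 0) = Δ·Π!·Σ² = 20/1001  (sign +1)
sum: t=2:+1/960 t=3:−1/4320 = 7/8640
3j²(3 5 4; -1 -2 3) = Δ·Π!·Σ² = 343/12870  (sign -1)
combine: 4πI² = 693·20/1001·343/12870 = 686/1859
take √, sign -1: I = -0.17136315

-0.171363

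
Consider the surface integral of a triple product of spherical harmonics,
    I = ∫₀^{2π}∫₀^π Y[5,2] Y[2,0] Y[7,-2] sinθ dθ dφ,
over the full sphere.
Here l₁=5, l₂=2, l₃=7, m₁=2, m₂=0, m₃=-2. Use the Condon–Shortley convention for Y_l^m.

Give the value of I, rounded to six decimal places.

0.215014

Checks pass: Σm=0; 14 even; l₃=7∈[3,7].
(2·5+1)(2·2+1)(2·7+1) = 825
Δ: 0! 10! 4! / 15! → 1/15015
sum: t=0:+1/57600 = 1/57600
3j²(5 2 7; 0 0 0) = Δ·Π!·Σ² = 21/715  (sign -1)
sum: t=0:+1/120960 = 1/120960
3j²(5 2 7; 2 0 -2) = Δ·Π!·Σ² = 24/1001  (sign -1)
combine: 4πI² = 825·21/715·24/1001 = 1080/1859
take √, sign +1: I = 0.21501425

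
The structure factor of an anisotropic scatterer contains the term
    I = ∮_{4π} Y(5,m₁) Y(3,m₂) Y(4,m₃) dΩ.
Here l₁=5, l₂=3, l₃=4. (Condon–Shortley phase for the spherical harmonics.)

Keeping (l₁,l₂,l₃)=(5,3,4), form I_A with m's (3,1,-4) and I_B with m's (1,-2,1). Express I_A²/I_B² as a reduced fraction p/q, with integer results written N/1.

4704/3125

Same 5,3,4: normalisation and zero-m 3j drop out of the ratio.
A: Δ: 4! 6! 2! / 13! → 1/180180; sum: t=2:+1/5760 = 1/5760; 3j²(5 3 4; 3 1 -4) = Δ·Π!·Σ² = 56/2145  (sign +1)
B: Δ: 4! 6! 2! / 13! → 1/180180; sum: t=0:+1/1152 t=1:−1/432 = -5/3456; 3j²(5 3 4; 1 -2 1) = Δ·Π!·Σ² = 625/36036  (sign +1)
I_A²/I_B² = (56/2145)/(625/36036) = 4704/3125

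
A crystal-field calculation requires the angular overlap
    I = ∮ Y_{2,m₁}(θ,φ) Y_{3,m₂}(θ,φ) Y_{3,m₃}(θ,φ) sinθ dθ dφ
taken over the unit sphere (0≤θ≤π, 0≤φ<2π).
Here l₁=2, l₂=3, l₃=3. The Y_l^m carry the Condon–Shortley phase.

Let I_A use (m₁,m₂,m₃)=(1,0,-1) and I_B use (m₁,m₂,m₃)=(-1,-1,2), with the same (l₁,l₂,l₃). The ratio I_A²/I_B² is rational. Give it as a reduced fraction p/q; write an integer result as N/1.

2/15

l's match ⇒ only the (l;m) 3-j factors differ between A and B.
A: triangle coeff Δ(2,3,3) = 1/3780; Σ_t [0,1]: t=0:+1/12 t=1:−1/8 = -1/24; (3j)²=1/210 [(2 3 3; 1 0 -1)], sign=-1
B: triangle coeff Δ(2,3,3) = 1/3780; Σ_t [1,2]: t=1:−1/12 t=2:+1/48 = -1/16; (3j)²=1/28 [(2 3 3; -1 -1 2)], sign=+1
I_A²/I_B² = (1/210)/(1/28) = 2/15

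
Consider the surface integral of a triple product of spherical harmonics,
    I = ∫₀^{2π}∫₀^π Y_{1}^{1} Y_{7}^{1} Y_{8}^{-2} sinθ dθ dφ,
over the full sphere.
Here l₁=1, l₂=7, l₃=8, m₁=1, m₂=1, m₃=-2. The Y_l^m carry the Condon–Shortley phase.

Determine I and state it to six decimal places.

0.205254

m-sum 0 ✓  L=16 even ✓  6≤8≤8 ✓
Π(2lᵢ+1) = 3×15×17 = 765
triangle coeff Δ(1,7,8) = 1/2040
Σ_t [0,0]: t=0:+1/25401600 = 1/25401600
(3j)²=8/255 [(1 7 8; 0 0 0)], sign=+1
Σ_t [0,0]: t=0:+1/58060800 = 1/58060800
(3j)²=3/136 [(1 7 8; 1 1 -2)], sign=+1
⇒ 4πI² = 9/17
I = (+1)√(9/17/(4π)) = 0.20525411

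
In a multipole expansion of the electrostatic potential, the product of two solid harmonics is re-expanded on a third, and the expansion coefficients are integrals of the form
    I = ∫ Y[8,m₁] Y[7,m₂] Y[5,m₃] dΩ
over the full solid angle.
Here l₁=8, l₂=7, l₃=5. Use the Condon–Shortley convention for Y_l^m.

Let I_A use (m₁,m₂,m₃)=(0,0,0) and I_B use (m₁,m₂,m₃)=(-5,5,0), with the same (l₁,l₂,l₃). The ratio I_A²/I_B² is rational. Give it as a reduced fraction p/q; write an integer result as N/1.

1728/1573

l's match ⇒ only the (l;m) 3-j factors differ between A and B.
A: triangle coeff Δ(8,7,5) = 1/814773960; Σ_t [3,7]: t=3:−1/87091200 t=4:+1/4976640 t=5:−1/2073600 t=6:+1/4976640 t=7:−1/87091200 = -1/9676800; (3j)²=360/46189 [(8 7 5; 0 0 0)], sign=+1
B: triangle coeff Δ(8,7,5) = 1/814773960; Σ_t [8,10]: t=8:+1/232243200 t=9:−1/104509440 t=10:+1/522547200 = -1/298598400; (3j)²=55/7752 [(8 7 5; -5 5 0)], sign=+1
I_A²/I_B² = (360/46189)/(55/7752) = 1728/1573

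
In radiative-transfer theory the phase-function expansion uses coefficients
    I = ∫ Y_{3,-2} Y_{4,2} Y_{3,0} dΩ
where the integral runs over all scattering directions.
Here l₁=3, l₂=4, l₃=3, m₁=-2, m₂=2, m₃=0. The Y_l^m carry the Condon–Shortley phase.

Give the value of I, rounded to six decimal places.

-0.044418

Checks pass: Σm=0; 10 even; l₃=3∈[1,7].
(2·3+1)(2·4+1)(2·3+1) = 441
Δ: 4! 2! 4! / 11! → 1/34650
sum: t=1:−1/72 t=2:+1/16 t=3:−1/72 = 5/144
3j²(3 4 3; 0 0 0) = Δ·Π!·Σ² = 2/77  (sign -1)
sum: t=3:−1/72 t=4:+1/96 = -1/288
3j²(3 4 3; -2 2 0) = Δ·Π!·Σ² = 1/462  (sign +1)
combine: 4πI² = 441·2/77·1/462 = 3/121
take √, sign -1: I = -0.04441841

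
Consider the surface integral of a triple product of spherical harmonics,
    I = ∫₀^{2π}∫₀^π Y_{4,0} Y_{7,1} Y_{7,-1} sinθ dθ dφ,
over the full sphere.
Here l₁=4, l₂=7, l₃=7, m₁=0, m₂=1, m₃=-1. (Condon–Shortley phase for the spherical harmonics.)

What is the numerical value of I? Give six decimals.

-0.102403

Checks pass: Σm=0; 18 even; l₃=7∈[3,11].
(2·4+1)(2·7+1)(2·7+1) = 2025
Δ: 4! 4! 10! / 19! → 1/58198140
sum: t=0:+1/17418240 t=1:−1/622080 t=2:+1/230400 t=3:−1/622080 t=4:+1/17418240 = 1/806400
3j²(4 7 7; 0 0 0) = Δ·Π!·Σ² = 2268/230945  (sign -1)
sum: t=0:+1/46448640 t=1:−1/1088640 t=2:+1/276480 t=3:−1/518400 t=4:+1/9953280 = 23/25804800
3j²(4 7 7; 0 1 -1) = Δ·Π!·Σ² = 42849/6466460  (sign +1)
combine: 4πI² = 2025·2268/230945·42849/6466460 = 281132289/2133423721
take √, sign -1: I = -0.10240281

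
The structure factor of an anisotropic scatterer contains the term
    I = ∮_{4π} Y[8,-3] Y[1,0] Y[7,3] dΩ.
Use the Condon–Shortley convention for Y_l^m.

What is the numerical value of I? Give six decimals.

Checks pass: Σm=0; 16 even; l₃=7∈[7,9].
(2·8+1)(2·1+1)(2·7+1) = 765
Δ: 2! 14! 0! / 17! → 1/2040
sum: t=1:−1/25401600 = -1/25401600
3j²(8 1 7; 0 0 0) = Δ·Π!·Σ² = 8/255  (sign +1)
sum: t=1:−1/87091200 = -1/87091200
3j²(8 1 7; -3 0 3) = Δ·Π!·Σ² = 11/408  (sign -1)
combine: 4πI² = 765·8/255·11/408 = 11/17
take √, sign -1: I = -0.22691696

-0.226917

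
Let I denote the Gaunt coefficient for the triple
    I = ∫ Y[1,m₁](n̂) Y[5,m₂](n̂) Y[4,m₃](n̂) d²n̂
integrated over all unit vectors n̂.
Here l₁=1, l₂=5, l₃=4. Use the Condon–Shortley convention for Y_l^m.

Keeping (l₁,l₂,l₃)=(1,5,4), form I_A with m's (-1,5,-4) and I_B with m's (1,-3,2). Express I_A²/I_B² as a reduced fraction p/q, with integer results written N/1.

Same 1,5,4: normalisation and zero-m 3j drop out of the ratio.
A: Δ: 2! 0! 8! / 11! → 1/495; sum: t=2:+1/80640 = 1/80640; 3j²(1 5 4; -1 5 -4) = Δ·Π!·Σ² = 1/11  (sign +1)
B: Δ: 2! 0! 8! / 11! → 1/495; sum: t=0:+1/2880 = 1/2880; 3j²(1 5 4; 1 -3 2) = Δ·Π!·Σ² = 28/495  (sign +1)
I_A²/I_B² = (1/11)/(28/495) = 45/28

45/28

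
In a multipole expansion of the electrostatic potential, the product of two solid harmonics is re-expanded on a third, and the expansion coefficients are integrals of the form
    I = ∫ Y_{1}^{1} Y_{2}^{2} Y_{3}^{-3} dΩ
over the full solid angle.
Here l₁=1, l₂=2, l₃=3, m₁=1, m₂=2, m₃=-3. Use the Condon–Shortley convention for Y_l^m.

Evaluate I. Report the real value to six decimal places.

-0.319865

Rules hold: Σm=0, L=6 even, 1≤3≤3.
N = 3·5·7 = 105
Δ = 0!·2!·4!/7! = 1/105
Racah Σ t=0..0: t=0:+1/4 = 1/4
⇒ 3j(1 2 3; 0 0 0)² = 3/35, sgn -1
Racah Σ t=0..0: t=0:+1/48 = 1/48
⇒ 3j(1 2 3; 1 2 -3)² = 1/7, sgn +1
4πI² = N·(3j₀)²·(3jₘ)² = 9/7
I = -1·√(1.28571/4π) = -0.31986543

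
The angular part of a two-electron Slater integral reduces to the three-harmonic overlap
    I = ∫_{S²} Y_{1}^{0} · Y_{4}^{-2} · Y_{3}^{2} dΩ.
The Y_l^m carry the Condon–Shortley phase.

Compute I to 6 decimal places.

Checks pass: Σm=0; 8 even; l₃=3∈[3,5].
(2·1+1)(2·4+1)(2·3+1) = 189
Δ: 2! 0! 6! / 9! → 1/252
sum: t=1:−1/36 = -1/36
3j²(1 4 3; 0 0 0) = Δ·Π!·Σ² = 4/63  (sign +1)
sum: t=1:−1/120 = -1/120
3j²(1 4 3; 0 -2 2) = Δ·Π!·Σ² = 1/21  (sign +1)
combine: 4πI² = 189·4/63·1/21 = 4/7
take √, sign +1: I = 0.21324362

0.213244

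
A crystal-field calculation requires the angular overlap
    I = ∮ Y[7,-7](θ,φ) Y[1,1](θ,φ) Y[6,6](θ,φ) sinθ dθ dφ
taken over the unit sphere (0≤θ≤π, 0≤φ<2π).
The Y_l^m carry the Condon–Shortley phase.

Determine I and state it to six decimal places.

-0.333779

Rules hold: Σm=0, L=14 even, 6≤6≤8.
N = 15·3·13 = 585
Δ = 2!·12!·0!/15! = 1/1365
Racah Σ t=1..1: t=1:−1/518400 = -1/518400
⇒ 3j(7 1 6; 0 0 0)² = 7/195, sgn -1
Racah Σ t=2..2: t=2:+1/958003200 = 1/958003200
⇒ 3j(7 1 6; -7 1 6)² = 1/15, sgn +1
4πI² = N·(3j₀)²·(3jₘ)² = 7/5
I = -1·√(1.4/4π) = -0.33377906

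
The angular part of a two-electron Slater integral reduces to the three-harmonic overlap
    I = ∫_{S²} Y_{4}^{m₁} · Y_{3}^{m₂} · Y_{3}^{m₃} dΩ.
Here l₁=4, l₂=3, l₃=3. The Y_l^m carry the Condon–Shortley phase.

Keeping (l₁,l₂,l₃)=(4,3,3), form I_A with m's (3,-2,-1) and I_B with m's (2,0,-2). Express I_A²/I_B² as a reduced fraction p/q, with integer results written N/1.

14/3

Shared (l₁,l₂,l₃)=(4,3,3): N and (l;000)² cancel in I_A²/I_B².
A: Δ = 4!·4!·2!/11! = 1/34650; Racah Σ t=0..1: t=0:+1/144 t=1:−1/288 = 1/288; ⇒ 3j(4 3 3; 3 -2 -1)² = 1/99, sgn +1
B: Δ = 4!·4!·2!/11! = 1/34650; Racah Σ t=1..2: t=1:−1/72 t=2:+1/96 = -1/288; ⇒ 3j(4 3 3; 2 0 -2)² = 1/462, sgn +1
I_A²/I_B² = (1/99)/(1/462) = 14/3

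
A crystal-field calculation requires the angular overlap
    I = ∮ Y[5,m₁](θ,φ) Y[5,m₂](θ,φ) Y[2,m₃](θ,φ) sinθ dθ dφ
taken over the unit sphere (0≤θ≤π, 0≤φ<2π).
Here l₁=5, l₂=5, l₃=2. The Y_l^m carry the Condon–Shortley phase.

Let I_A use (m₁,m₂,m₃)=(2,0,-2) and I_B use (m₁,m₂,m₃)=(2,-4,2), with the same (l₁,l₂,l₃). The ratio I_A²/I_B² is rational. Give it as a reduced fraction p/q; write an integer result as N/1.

Shared (l₁,l₂,l₃)=(5,5,2): N and (l;000)² cancel in I_A²/I_B².
A: Δ = 8!·2!·2!/13! = 1/38610; Racah Σ t=3..3: t=3:−1/2880 = -1/2880; ⇒ 3j(5 5 2; 2 0 -2)² = 14/429, sgn -1
B: Δ = 8!·2!·2!/13! = 1/38610; Racah Σ t=1..1: t=1:−1/20160 = -1/20160; ⇒ 3j(5 5 2; 2 -4 2)² = 12/715, sgn -1
I_A²/I_B² = (14/429)/(12/715) = 35/18

35/18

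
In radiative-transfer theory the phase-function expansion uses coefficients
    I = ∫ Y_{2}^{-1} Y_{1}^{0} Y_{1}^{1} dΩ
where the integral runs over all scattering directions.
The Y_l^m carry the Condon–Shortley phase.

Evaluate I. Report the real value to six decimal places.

-0.218510

Rules hold: Σm=0, L=4 even, 1≤1≤3.
N = 5·3·3 = 45
Δ = 2!·2!·0!/5! = 1/30
Racah Σ t=1..1: t=1:−1/1 = -1/1
⇒ 3j(2 1 1; 0 0 0)² = 2/15, sgn +1
Racah Σ t=1..1: t=1:−1/2 = -1/2
⇒ 3j(2 1 1; -1 0 1)² = 1/10, sgn -1
4πI² = N·(3j₀)²·(3jₘ)² = 3/5
I = -1·√(0.6/4π) = -0.21850969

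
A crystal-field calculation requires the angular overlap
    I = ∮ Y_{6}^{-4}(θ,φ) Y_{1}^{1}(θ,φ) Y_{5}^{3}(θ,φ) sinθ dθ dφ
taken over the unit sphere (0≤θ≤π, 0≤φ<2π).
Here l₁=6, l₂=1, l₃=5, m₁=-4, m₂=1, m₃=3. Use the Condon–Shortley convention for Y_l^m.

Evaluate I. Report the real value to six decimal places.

0.274090

Checks pass: Σm=0; 12 even; l₃=5∈[5,7].
(2·6+1)(2·1+1)(2·5+1) = 429
Δ: 2! 10! 0! / 13! → 1/858
sum: t=1:−1/14400 = -1/14400
3j²(6 1 5; 0 0 0) = Δ·Π!·Σ² = 6/143  (sign +1)
sum: t=2:+1/161280 = 1/161280
3j²(6 1 5; -4 1 3) = Δ·Π!·Σ² = 15/286  (sign +1)
combine: 4πI² = 429·6/143·15/286 = 135/143
take √, sign +1: I = 0.27409047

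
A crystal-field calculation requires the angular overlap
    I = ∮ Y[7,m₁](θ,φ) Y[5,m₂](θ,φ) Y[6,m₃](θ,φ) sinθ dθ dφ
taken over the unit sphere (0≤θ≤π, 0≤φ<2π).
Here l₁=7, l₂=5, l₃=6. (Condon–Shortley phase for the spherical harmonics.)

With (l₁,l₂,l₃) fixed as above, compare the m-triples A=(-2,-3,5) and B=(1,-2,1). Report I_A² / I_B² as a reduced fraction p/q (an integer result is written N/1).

Shared (l₁,l₂,l₃)=(7,5,6): N and (l;000)² cancel in I_A²/I_B².
A: Δ = 6!·8!·4!/19! = 1/174594420; Racah Σ t=1..2: t=1:−1/29030400 t=2:+1/5806080 = 1/7257600; ⇒ 3j(7 5 6; -2 -3 5)² = 64/4199, sgn -1
B: Δ = 6!·8!·4!/19! = 1/174594420; Racah Σ t=0..3: t=0:+1/6220800 t=1:−1/345600 t=2:+1/165888 t=3:−1/622080 = 7/4147200; ⇒ 3j(7 5 6; 1 -2 1)² = 2401/277134, sgn -1
I_A²/I_B² = (64/4199)/(2401/277134) = 4224/2401

4224/2401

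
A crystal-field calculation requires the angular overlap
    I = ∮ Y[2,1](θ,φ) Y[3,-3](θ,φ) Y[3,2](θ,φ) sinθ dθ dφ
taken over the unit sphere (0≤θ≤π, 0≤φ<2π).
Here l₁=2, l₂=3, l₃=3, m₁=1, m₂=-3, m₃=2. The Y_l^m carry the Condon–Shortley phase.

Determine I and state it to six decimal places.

-0.210261

Rules hold: Σm=0, L=8 even, 1≤3≤5.
N = 5·7·7 = 245
Δ = 2!·2!·4!/9! = 1/3780
Racah Σ t=0..2: t=0:+1/24 t=1:−1/4 t=2:+1/24 = -1/6
⇒ 3j(2 3 3; 0 0 0)² = 4/105, sgn +1
Racah Σ t=0..0: t=0:+1/48 = 1/48
⇒ 3j(2 3 3; 1 -3 2)² = 5/84, sgn -1
4πI² = N·(3j₀)²·(3jₘ)² = 5/9
I = -1·√(0.555556/4π) = -0.21026104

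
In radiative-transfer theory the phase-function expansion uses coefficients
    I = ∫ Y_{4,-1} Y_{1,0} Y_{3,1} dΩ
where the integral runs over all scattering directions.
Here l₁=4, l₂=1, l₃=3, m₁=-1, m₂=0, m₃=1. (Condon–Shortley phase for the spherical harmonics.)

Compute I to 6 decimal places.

Rules hold: Σm=0, L=8 even, 3≤3≤5.
N = 9·3·7 = 189
Δ = 2!·6!·0!/9! = 1/252
Racah Σ t=1..1: t=1:−1/36 = -1/36
⇒ 3j(4 1 3; 0 0 0)² = 4/63, sgn +1
Racah Σ t=1..1: t=1:−1/48 = -1/48
⇒ 3j(4 1 3; -1 0 1)² = 5/84, sgn -1
4πI² = N·(3j₀)²·(3jₘ)² = 5/7
I = -1·√(0.714286/4π) = -0.23841361

-0.238414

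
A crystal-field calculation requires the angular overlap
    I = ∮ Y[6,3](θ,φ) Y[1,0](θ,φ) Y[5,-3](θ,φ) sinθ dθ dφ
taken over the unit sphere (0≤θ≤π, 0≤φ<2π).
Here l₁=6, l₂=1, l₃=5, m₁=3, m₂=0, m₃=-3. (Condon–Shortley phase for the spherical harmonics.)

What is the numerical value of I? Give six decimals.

m-sum 0 ✓  L=12 even ✓  5≤5≤7 ✓
Π(2lᵢ+1) = 13×3×11 = 429
triangle coeff Δ(6,1,5) = 1/858
Σ_t [1,1]: t=1:−1/14400 = -1/14400
(3j)²=6/143 [(6 1 5; 0 0 0)], sign=+1
Σ_t [1,1]: t=1:−1/80640 = -1/80640
(3j)²=9/286 [(6 1 5; 3 0 -3)], sign=-1
⇒ 4πI² = 81/143
I = (-1)√(81/143/(4π)) = -0.21230956

-0.212310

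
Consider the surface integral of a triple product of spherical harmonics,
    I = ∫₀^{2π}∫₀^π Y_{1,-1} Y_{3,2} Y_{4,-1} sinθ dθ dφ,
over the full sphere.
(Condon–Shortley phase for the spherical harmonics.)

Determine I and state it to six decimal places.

m-sum 0 ✓  L=8 even ✓  2≤4≤4 ✓
Π(2lᵢ+1) = 3×7×9 = 189
triangle coeff Δ(1,3,4) = 1/252
Σ_t [0,0]: t=0:+1/36 = 1/36
(3j)²=4/63 [(1 3 4; 0 0 0)], sign=+1
Σ_t [0,0]: t=0:+1/240 = 1/240
(3j)²=1/84 [(1 3 4; -1 2 -1)], sign=-1
⇒ 4πI² = 1/7
I = (-1)√(1/7/(4π)) = -0.10662181

-0.106622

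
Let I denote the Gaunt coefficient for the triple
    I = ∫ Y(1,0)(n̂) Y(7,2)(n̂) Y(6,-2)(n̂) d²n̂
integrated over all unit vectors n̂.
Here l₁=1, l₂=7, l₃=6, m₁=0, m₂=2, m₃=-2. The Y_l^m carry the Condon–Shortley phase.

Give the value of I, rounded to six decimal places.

Rules hold: Σm=0, L=14 even, 6≤6≤8.
N = 3·15·13 = 585
Δ = 2!·0!·12!/15! = 1/1365
Racah Σ t=1..1: t=1:−1/518400 = -1/518400
⇒ 3j(1 7 6; 0 0 0)² = 7/195, sgn -1
Racah Σ t=1..1: t=1:−1/967680 = -1/967680
⇒ 3j(1 7 6; 0 2 -2)² = 3/91, sgn -1
4πI² = N·(3j₀)²·(3jₘ)² = 9/13
I = +1·√(0.692308/4π) = 0.23471705

0.234717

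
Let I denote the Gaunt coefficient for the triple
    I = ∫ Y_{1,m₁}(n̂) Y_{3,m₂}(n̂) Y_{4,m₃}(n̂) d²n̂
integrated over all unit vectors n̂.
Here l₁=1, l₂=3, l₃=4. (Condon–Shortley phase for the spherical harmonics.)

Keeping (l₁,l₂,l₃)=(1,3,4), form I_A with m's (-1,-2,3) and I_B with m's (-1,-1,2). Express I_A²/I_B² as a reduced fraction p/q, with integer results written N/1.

7/5

l's match ⇒ only the (l;m) 3-j factors differ between A and B.
A: triangle coeff Δ(1,3,4) = 1/252; Σ_t [0,0]: t=0:+1/240 = 1/240; (3j)²=1/12 [(1 3 4; -1 -2 3)], sign=-1
B: triangle coeff Δ(1,3,4) = 1/252; Σ_t [0,0]: t=0:+1/96 = 1/96; (3j)²=5/84 [(1 3 4; -1 -1 2)], sign=+1
I_A²/I_B² = (1/12)/(5/84) = 7/5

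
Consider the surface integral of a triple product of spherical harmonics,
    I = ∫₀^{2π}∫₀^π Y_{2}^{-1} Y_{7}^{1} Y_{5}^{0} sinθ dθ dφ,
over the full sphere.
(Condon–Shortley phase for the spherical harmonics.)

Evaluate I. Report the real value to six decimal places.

Rules hold: Σm=0, L=14 even, 5≤5≤9.
N = 5·15·11 = 825
Δ = 4!·0!·10!/15! = 1/15015
Racah Σ t=2..2: t=2:+1/57600 = 1/57600
⇒ 3j(2 7 5; 0 0 0)² = 21/715, sgn -1
Racah Σ t=3..3: t=3:−1/86400 = -1/86400
⇒ 3j(2 7 5; -1 1 0)² = 16/715, sgn +1
4πI² = N·(3j₀)²·(3jₘ)² = 1008/1859
I = -1·√(0.542227/4π) = -0.20772350

-0.207724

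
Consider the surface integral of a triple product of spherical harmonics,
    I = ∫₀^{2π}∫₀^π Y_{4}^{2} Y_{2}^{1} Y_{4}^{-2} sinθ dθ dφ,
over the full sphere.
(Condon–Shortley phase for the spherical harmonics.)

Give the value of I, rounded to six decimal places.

0.000000

2 + 1 − 2 = 1 ≠ 0: azimuthal integral kills it; I = 0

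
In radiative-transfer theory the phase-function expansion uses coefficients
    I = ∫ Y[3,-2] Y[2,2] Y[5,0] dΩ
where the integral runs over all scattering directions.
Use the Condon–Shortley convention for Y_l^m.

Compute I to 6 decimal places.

0.053579

m-sum 0 ✓  L=10 even ✓  1≤5≤5 ✓
Π(2lᵢ+1) = 7×5×11 = 385
triangle coeff Δ(3,2,5) = 1/2310
Σ_t [0,0]: t=0:+1/144 = 1/144
(3j)²=10/231 [(3 2 5; 0 0 0)], sign=-1
Σ_t [0,0]: t=0:+1/2880 = 1/2880
(3j)²=1/462 [(3 2 5; -2 2 0)], sign=-1
⇒ 4πI² = 25/693
I = (+1)√(25/693/(4π)) = 0.05357948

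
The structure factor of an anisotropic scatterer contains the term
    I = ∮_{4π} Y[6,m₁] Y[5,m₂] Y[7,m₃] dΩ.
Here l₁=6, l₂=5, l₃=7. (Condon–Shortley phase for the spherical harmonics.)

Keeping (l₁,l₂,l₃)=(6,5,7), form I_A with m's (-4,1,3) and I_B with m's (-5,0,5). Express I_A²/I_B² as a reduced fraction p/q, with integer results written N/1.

845/363

Shared (l₁,l₂,l₃)=(6,5,7): N and (l;000)² cancel in I_A²/I_B².
A: Δ = 4!·8!·6!/19! = 1/174594420; Racah Σ t=2..4: t=2:+1/7741440 t=3:−1/1088640 t=4:+1/1658880 = -13/69672960; ⇒ 3j(6 5 7; -4 1 3)² = 325/149226, sgn -1
B: Δ = 4!·8!·6!/19! = 1/174594420; Racah Σ t=3..4: t=3:−1/11612160 t=4:+1/14515200 = -1/58060800; ⇒ 3j(6 5 7; -5 0 5)² = 55/58786, sgn -1
I_A²/I_B² = (325/149226)/(55/58786) = 845/363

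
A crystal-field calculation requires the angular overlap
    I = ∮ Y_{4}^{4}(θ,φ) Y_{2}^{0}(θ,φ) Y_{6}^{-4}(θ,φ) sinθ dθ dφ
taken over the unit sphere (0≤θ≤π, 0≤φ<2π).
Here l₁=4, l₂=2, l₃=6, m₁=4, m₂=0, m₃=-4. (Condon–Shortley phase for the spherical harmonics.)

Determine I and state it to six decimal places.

0.106690

m-sum 0 ✓  L=12 even ✓  2≤6≤6 ✓
Π(2lᵢ+1) = 9×5×13 = 585
triangle coeff Δ(4,2,6) = 1/6435
Σ_t [0,0]: t=0:+1/2304 = 1/2304
(3j)²=5/143 [(4 2 6; 0 0 0)], sign=+1
Σ_t [0,0]: t=0:+1/161280 = 1/161280
(3j)²=1/143 [(4 2 6; 4 0 -4)], sign=+1
⇒ 4πI² = 225/1573
I = (+1)√(225/1573/(4π)) = 0.10668957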